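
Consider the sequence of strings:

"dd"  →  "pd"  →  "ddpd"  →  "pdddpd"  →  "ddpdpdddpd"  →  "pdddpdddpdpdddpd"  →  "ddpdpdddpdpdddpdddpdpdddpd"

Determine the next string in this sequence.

pdddpdddpdpdddpdddpdpdddpdpdddpdddpdpdddpd

From term 3 onward, concatenate the second-to-last term with the last: dd·pd = ddpd, pd·ddpd = pdddpd, …
Continuing: pdddpdddpdpdddpd · ddpdpdddpdpdddpdddpdpdddpd gives term 8.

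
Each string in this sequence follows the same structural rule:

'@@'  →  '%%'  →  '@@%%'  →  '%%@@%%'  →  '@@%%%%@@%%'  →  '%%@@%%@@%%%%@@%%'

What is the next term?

Each term (from the third on) is the two preceding terms concatenated in order: term 3 = @@·%% = @@%%.
So term 7 is @@%%%%@@%%·%%@@%%@@%%%%@@%%.

@@%%%%@@%%%%@@%%@@%%%%@@%%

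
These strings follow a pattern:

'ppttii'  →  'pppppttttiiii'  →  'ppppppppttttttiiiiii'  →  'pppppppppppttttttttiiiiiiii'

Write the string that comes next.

The n-th term is 3n-1 p's then 2n t's then 2n i's (n = 1, 2, …).
For the next term, n = 5, so the run lengths are 14, 10, 10.

ppppppppppppppttttttttttiiiiiiiiii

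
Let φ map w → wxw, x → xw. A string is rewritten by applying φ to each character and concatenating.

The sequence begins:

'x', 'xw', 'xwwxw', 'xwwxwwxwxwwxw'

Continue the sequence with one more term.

xwwxwwxwxwwxwwxwxwwxwxwwxwwxwxwwxw

Applying the rule to each of the 13 symbols of xwwxwwxwxwwxw gives the pieces xw wxw wxw xw wxw wxw xw wxw xw wxw wxw xw wxw, which concatenate to the answer.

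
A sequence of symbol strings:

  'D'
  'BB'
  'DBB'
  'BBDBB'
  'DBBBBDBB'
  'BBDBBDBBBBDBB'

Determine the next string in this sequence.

This is a Fibonacci-style word recurrence s(k) = s(k−2)·s(k−1): e.g. D·BB = DBB.
Continuing: DBBBBDBB · BBDBBDBBBBDBB gives term 7.

DBBBBDBBBBDBBDBBBBDBB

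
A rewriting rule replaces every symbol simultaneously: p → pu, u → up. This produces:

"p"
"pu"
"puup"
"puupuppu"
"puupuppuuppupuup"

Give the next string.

Rewriting the 16 symbols of puupuppuuppupuup one by one yields pu up up pu up pu pu up up pu pu up pu up up pu; concatenated:

puupuppuuppupuupuppupuuppuupuppu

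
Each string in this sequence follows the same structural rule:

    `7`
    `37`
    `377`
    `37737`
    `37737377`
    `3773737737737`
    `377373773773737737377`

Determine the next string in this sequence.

This is a Fibonacci-style word recurrence s(k) = s(k−1)·s(k−2): e.g. 37·7 = 377.
Continuing: 377373773773737737377 · 3773737737737 gives term 8.

3773737737737377373773773737737737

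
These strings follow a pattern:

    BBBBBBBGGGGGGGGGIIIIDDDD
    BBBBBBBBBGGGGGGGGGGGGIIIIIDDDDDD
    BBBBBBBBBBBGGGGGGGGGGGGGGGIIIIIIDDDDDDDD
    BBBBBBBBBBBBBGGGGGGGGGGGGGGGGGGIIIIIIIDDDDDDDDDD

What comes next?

The n-th term is 2n+3 B's then 3n+3 G's then n+2 I's then 2n D's, where the shown terms are n = 2, 3, 4, 5.
For the next term, n = 6, so the run lengths are 15, 21, 8, 12.

BBBBBBBBBBBBBBBGGGGGGGGGGGGGGGGGGGGGIIIIIIIIDDDDDDDDDDDD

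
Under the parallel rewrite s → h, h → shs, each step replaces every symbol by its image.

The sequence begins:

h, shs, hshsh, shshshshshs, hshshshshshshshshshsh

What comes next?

shshshshshshshshshshshshshshshshshshshshshs

φ(hshshshshshshshshshsh) expands symbol-by-symbol to shs h shs h shs h shs h shs h shs h shs h shs h shs h shs h shs; joining the 21 pieces gives the next term.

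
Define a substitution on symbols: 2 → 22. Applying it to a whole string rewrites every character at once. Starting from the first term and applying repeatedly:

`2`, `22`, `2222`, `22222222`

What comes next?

Apply φ to 22222222 symbol by symbol: 2→22, 2→22, 2→22, 2→22, 2→22, 2→22, 2→22, 2→22; joined: 22 22 22 22 22 22 22 22.

2222222222222222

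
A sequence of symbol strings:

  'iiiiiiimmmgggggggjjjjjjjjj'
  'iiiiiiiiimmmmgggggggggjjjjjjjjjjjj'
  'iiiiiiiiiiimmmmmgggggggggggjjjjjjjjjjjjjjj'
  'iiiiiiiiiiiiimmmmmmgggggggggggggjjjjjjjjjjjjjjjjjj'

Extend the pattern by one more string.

Each string has the form i^{2n+1} m^{n} g^{2n+1} j^{3n}, where the shown terms are n = 3, 4, 5, 6.
Setting n = 7 gives 15, 7, 15, 21 characters in each block.

iiiiiiiiiiiiiiimmmmmmmgggggggggggggggjjjjjjjjjjjjjjjjjjjjj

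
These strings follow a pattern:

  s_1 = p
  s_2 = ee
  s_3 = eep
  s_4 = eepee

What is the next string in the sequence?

This is a Fibonacci-style word recurrence s(k) = s(k−1)·s(k−2): e.g. ee·p = eep.
The next term joins eepee and eep.

eepeeeep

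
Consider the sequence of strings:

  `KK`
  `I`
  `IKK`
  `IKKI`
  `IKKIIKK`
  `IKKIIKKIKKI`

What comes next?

IKKIIKKIKKIIKKIIKK

From term 3 onward, concatenate the last term with the second-to-last: I·KK = IKK, IKK·I = IKKI, …
The next term joins IKKIIKKIKKI and IKKIIKK.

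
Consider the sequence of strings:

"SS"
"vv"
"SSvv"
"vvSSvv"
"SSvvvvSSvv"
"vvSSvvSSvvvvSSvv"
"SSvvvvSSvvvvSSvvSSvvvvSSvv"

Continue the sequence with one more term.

vvSSvvSSvvvvSSvvSSvvvvSSvvvvSSvvSSvvvvSSvv

This is a Fibonacci-style word recurrence s(k) = s(k−2)·s(k−1): e.g. SS·vv = SSvv.
Continuing: vvSSvvSSvvvvSSvv · SSvvvvSSvvvvSSvvSSvvvvSSvv gives term 8.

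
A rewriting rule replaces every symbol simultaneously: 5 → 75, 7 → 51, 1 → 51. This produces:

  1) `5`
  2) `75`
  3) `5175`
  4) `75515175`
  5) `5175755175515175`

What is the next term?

Applying the rule to each of the 16 symbols of 5175755175515175 gives the pieces 75 51 51 75 51 75 75 51 51 75 75 51 75 51 51 75, which concatenate to the answer.

75515175517575515175755175515175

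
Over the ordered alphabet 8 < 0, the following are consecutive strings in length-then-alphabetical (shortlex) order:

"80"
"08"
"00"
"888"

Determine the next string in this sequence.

880

Treat 888 as a base-2 numeral over the given alphabet and add one, carrying through any trailing 0's.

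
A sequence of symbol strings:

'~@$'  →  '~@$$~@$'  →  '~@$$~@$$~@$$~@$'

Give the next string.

~@$$~@$$~@$$~@$$~@$$~@$$~@$$~@$

Each string is two copies of the previous one joined by '$'.
One more doubling of ~@$$~@$$~@$$~@$ gives the answer.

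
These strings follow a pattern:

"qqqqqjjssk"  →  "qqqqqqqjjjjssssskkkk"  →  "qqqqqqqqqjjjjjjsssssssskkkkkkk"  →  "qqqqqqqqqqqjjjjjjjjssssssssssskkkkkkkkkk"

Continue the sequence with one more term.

Term n consists of 2n+3 q's, followed by 2n j's, followed by 3n-1 s's, followed by 3n-2 k's (n = 1, 2, …).
For the next term, n = 5, so the run lengths are 13, 10, 14, 13.

qqqqqqqqqqqqqjjjjjjjjjjsssssssssssssskkkkkkkkkkkkk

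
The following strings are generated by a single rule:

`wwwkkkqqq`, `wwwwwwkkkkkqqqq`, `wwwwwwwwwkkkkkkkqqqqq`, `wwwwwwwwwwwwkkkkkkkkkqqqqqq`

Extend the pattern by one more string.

wwwwwwwwwwwwwwwkkkkkkkkkkkqqqqqqq

Term n consists of 3n w's, followed by 2n+1 k's, followed by n+2 q's (n = 1, 2, …).
For the next term, n = 5, so the run lengths are 15, 11, 7.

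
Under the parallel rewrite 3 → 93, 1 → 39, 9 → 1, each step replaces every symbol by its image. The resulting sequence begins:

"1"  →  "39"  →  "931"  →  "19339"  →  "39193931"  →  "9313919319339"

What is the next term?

193399313919339193931

Replace each of the 13 characters of 9313919319339 in place — 1 93 39 93 1 39 1 93 39 1 93 93 1 — and concatenate.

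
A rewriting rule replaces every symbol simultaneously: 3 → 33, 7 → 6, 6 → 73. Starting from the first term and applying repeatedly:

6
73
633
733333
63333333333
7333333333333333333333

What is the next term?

Applying the rule to each of the 22 symbols of 7333333333333333333333 gives the pieces 6 33 33 33 33 33 33 33 33 33 33 33 33 33 33 33 33 33 33 33 33 33, which concatenate to the answer.

6333333333333333333333333333333333333333333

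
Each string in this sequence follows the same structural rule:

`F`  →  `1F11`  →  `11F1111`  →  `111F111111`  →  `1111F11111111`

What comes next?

s(k+1) = 1·s(k)·11, so each term gains 1 as a prefix and 11 as a suffix.
Applying this once more to 1111F11111111:

11111F1111111111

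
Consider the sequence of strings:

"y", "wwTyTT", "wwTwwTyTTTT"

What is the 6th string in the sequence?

s(k+1) = wwT·s(k)·TT, so each term gains wwT as a prefix and TT as a suffix.
From wwTwwTyTTTT, 3 further steps: wwTwwTyTTTT → wwTwwTwwTyTTTTTT → wwTwwTwwTwwTyTTTTTTTT → (answer).

wwTwwTwwTwwTwwTyTTTTTTTTTT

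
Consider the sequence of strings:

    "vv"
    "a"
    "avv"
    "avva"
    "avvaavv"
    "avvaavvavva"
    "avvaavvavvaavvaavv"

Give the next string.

From term 3 onward, concatenate the last term with the second-to-last: a·vv = avv, avv·a = avva, …
Continuing: avvaavvavvaavvaavv · avvaavvavva gives term 8.

avvaavvavvaavvaavvavvaavvavva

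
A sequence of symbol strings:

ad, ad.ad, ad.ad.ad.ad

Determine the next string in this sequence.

s(k+1) = s(k)·.·s(k) — each term doubles the last with '.' between the halves.
So the next term is two copies of ad.ad.ad.ad with '.' between the halves.

ad.ad.ad.ad.ad.ad.ad.ad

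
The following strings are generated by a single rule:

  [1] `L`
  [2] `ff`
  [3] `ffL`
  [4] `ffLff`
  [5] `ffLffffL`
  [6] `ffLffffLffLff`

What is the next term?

This is a Fibonacci-style word recurrence s(k) = s(k−1)·s(k−2): e.g. ff·L = ffL.
The next term joins ffLffffLffLff and ffLffffL.

ffLffffLffLffffLffffL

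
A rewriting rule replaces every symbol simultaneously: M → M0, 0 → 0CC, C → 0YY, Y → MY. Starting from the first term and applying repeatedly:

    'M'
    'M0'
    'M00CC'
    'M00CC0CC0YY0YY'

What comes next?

M00CC0CC0YY0YY0CC0YY0YY0CCMYMY0CCMYMY

φ(M00CC0CC0YY0YY) expands symbol-by-symbol to M0 0CC 0CC 0YY 0YY 0CC 0YY 0YY 0CC MY MY 0CC MY MY; joining the 14 pieces gives the next term.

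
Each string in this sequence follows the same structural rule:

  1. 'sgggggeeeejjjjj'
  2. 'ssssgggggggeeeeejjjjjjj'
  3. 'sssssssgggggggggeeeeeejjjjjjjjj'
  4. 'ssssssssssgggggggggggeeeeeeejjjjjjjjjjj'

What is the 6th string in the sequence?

The n-th term is 3n-2 s's then 2n+3 g's then n+3 e's then 2n+3 j's (n = 1, 2, …).
Setting n = 6 gives 16, 15, 9, 15 characters in each block.

ssssssssssssssssgggggggggggggggeeeeeeeeejjjjjjjjjjjjjjj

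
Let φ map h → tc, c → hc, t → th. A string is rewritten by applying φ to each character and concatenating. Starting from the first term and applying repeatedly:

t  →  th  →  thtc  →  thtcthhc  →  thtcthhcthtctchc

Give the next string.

thtcthhcthtctchcthtcthhcthhctchc

Replace each of the 16 characters of thtcthhcthtctchc in place — th tc th hc th tc tc hc th tc th hc th hc tc hc — and concatenate.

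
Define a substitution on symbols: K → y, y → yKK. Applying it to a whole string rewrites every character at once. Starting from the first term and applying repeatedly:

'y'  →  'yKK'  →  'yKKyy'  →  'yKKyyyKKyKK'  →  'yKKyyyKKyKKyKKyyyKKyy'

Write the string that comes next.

Rewriting the 21 symbols of yKKyyyKKyKKyKKyyyKKyy one by one yields yKK y y yKK yKK yKK y y yKK y y yKK y y yKK yKK yKK y y yKK yKK; concatenated:

yKKyyyKKyKKyKKyyyKKyyyKKyyyKKyKKyKKyyyKKyKK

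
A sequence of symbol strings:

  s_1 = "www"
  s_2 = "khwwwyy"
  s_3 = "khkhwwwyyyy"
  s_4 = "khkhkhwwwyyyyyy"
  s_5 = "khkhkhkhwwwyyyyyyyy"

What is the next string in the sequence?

khkhkhkhkhwwwyyyyyyyyyy

s(k+1) = kh·s(k)·yy, so each term gains kh as a prefix and yy as a suffix.
One more step from khkhkhkhwwwyyyyyyyy gives the answer.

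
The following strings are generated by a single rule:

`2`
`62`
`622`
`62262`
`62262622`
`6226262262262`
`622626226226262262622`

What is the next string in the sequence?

From term 3 onward, concatenate the last term with the second-to-last: 62·2 = 622, 622·62 = 62262, …
The next term joins 622626226226262262622 and 6226262262262.

6226262262262622626226226262262262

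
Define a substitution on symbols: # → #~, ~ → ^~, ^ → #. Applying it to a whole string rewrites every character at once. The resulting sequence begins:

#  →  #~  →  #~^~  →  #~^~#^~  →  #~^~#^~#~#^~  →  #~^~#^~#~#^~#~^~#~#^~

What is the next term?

#~^~#^~#~#^~#~^~#~#^~#~^~#^~#~^~#~#^~

φ(#~^~#^~#~#^~#~^~#~#^~) expands symbol-by-symbol to #~ ^~ # ^~ #~ # ^~ #~ ^~ #~ # ^~ #~ ^~ # ^~ #~ ^~ #~ # ^~; joining the 21 pieces gives the next term.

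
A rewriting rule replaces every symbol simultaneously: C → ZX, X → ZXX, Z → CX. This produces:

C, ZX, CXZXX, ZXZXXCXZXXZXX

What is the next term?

CXZXXCXZXXZXXZXZXXCXZXXZXXCXZXXZXX

φ(ZXZXXCXZXXZXX) expands symbol-by-symbol to CX ZXX CX ZXX ZXX ZX ZXX CX ZXX ZXX CX ZXX ZXX; joining the 13 pieces gives the next term.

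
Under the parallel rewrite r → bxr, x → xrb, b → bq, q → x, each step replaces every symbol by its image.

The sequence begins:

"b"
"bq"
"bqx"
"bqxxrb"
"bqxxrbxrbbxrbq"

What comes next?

bqxxrbxrbbxrbqxrbbxrbqbqxrbbxrbqx

Replace each of the 14 characters of bqxxrbxrbbxrbq in place — bq x xrb xrb bxr bq xrb bxr bq bq xrb bxr bq x — and concatenate.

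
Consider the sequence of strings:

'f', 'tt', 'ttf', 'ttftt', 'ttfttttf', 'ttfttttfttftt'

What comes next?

ttfttttfttfttttfttttf

This is a Fibonacci-style word recurrence s(k) = s(k−1)·s(k−2): e.g. tt·f = ttf.
The next term joins ttfttttfttftt and ttfttttf.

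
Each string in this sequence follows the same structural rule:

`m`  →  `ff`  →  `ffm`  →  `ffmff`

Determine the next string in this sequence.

ffmffffm

This is a Fibonacci-style word recurrence s(k) = s(k−1)·s(k−2): e.g. ff·m = ffm.
Continuing: ffmff · ffm gives term 5.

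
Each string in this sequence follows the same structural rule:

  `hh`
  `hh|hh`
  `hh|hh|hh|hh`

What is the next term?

hh|hh|hh|hh|hh|hh|hh|hh

Each string is two copies of the previous one joined by '|'.
One more doubling of hh|hh|hh|hh gives the answer.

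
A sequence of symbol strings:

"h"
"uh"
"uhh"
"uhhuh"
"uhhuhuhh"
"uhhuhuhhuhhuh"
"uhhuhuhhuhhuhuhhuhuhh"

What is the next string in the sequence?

uhhuhuhhuhhuhuhhuhuhhuhhuhuhhuhhuh

From term 3 onward, concatenate the last term with the second-to-last: uh·h = uhh, uhh·uh = uhhuh, …
Continuing: uhhuhuhhuhhuhuhhuhuhh · uhhuhuhhuhhuh gives term 8.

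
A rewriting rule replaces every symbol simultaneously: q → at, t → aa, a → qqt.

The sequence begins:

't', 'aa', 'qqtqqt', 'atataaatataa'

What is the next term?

qqtaaqqtaaqqtqqtqqtaaqqtaaqqtqqt

Apply φ to atataaatataa symbol by symbol: a→qqt, t→aa, a→qqt, t→aa, a→qqt, a→qqt, a→qqt, t→aa, a→qqt, t→aa, a→qqt, a→qqt; joined: qqt aa qqt aa qqt qqt qqt aa qqt aa qqt qqt.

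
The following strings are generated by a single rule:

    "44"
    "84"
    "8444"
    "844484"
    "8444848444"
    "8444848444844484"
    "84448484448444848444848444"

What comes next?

844484844484448484448484448444848444844484

From term 3 onward, concatenate the last term with the second-to-last: 84·44 = 8444, 8444·84 = 844484, …
So term 8 is 84448484448444848444848444·8444848444844484.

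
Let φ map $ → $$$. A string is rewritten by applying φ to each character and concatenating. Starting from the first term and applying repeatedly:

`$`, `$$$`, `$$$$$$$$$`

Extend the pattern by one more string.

$$$$$$$$$$$$$$$$$$$$$$$$$$$

Rewriting each symbol of $$$$$$$$$: $→$$$, $→$$$, $→$$$, $→$$$, $→$$$, $→$$$, $→$$$, $→$$$, $→$$$, which concatenates to $$$ $$$ $$$ $$$ $$$ $$$ $$$ $$$ $$$.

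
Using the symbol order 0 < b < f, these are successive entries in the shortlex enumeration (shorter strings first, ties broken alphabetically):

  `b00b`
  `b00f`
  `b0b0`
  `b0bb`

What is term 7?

b0fb

Continuing the enumeration 3 steps past b0bb: b0bb → b0bf → b0f0 → (answer).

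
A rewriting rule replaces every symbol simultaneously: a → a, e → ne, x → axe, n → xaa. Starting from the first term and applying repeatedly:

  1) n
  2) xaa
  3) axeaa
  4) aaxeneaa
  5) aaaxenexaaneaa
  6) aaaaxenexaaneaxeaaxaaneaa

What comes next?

aaaaaxenexaaneaxeaaxaaneaaxeneaaaxeaaxaaneaa

Replace each of the 25 characters of aaaaxenexaaneaxeaaxaaneaa in place — a a a a axe ne xaa ne axe a a xaa ne a axe ne a a axe a a xaa ne a a — and concatenate.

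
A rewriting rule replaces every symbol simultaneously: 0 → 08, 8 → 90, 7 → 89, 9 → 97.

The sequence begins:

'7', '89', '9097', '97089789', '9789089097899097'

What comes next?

97899097089097089789909797089789

Replace each of the 16 characters of 9789089097899097 in place — 97 89 90 97 08 90 97 08 97 89 90 97 97 08 97 89 — and concatenate.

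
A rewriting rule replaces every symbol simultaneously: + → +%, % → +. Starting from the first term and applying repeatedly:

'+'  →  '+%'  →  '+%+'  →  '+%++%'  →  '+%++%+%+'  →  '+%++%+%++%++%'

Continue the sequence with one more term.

+%++%+%++%++%+%++%+%+

Applying the rule to each of the 13 symbols of +%++%+%++%++% gives the pieces +% + +% +% + +% + +% +% + +% +% +, which concatenate to the answer.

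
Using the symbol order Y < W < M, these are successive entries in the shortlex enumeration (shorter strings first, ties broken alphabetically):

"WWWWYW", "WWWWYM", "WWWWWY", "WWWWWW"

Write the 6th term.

Advancing 2 positions from WWWWWW through WWWWWW → WWWWWM reaches term 6.

WWWWMY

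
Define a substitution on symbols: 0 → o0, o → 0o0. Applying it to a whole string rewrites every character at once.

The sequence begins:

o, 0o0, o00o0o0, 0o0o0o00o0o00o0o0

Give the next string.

o00o0o00o0o00o0o0o00o0o00o0o0o00o0o00o0o0

Applying the rule to each of the 17 symbols of 0o0o0o00o0o00o0o0 gives the pieces o0 0o0 o0 0o0 o0 0o0 o0 o0 0o0 o0 0o0 o0 o0 0o0 o0 0o0 o0, which concatenate to the answer.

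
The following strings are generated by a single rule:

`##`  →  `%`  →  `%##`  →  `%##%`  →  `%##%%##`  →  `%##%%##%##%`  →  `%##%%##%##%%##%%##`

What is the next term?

Each term (from the third on) is the previous term followed by the one before it: term 3 = %·## = %##.
So term 8 is %##%%##%##%%##%%##·%##%%##%##%.

%##%%##%##%%##%%##%##%%##%##%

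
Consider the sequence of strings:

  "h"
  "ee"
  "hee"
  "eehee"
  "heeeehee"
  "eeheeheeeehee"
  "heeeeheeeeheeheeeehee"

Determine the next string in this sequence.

eeheeheeeeheeheeeeheeeeheeheeeehee

From term 3 onward, concatenate the second-to-last term with the last: h·ee = hee, ee·hee = eehee, …
The next term joins eeheeheeeehee and heeeeheeeeheeheeeehee.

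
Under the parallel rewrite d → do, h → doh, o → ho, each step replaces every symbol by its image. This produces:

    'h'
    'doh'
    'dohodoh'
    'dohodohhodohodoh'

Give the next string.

dohodohhodohodohdohhodohodohhodohodoh

Applying the rule to each of the 16 symbols of dohodohhodohodoh gives the pieces do ho doh ho do ho doh doh ho do ho doh ho do ho doh, which concatenate to the answer.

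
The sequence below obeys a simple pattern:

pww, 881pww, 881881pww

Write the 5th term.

881881881881pww

Every step adds 881 at the front: s(k+1) = 881·s(k).
From 881881pww, 2 further steps: 881881pww → 881881881pww → (answer).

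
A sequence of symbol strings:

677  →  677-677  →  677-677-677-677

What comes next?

677-677-677-677-677-677-677-677

Every step duplicates the string with '-' between the halves.
So the next term is two copies of 677-677-677-677 with '-' between the halves.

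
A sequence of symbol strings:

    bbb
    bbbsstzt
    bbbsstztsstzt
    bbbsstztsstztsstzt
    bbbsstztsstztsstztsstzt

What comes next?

bbbsstztsstztsstztsstztsstzt

The strings grow by a fixed suffix sstzt each time.
So the next term is bbbsstztsstztsstztsstzt·sstzt.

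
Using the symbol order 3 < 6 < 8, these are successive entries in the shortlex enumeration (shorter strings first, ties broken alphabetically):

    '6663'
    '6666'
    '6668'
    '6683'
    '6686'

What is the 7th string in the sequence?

Advancing 2 positions from 6686 through 6686 → 6688 reaches term 7.

6833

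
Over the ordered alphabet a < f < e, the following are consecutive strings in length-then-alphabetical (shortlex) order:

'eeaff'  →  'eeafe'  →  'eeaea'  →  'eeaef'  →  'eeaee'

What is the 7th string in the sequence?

eefaf

Stepping forward 2 times from eeaee: eeaee → eefaa, then the target.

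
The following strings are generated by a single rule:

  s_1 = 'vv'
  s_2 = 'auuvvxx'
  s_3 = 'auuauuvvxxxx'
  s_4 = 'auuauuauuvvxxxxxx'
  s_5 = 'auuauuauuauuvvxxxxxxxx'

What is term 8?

s(k+1) = auu·s(k)·xx, so each term gains auu as a prefix and xx as a suffix.
From auuauuauuauuvvxxxxxxxx, 3 further steps: auuauuauuauuvvxxxxxxxx → auuauuauuauuauuvvxxxxxxxxxx → auuauuauuauuauuauuvvxxxxxxxxxxxx → (answer).

auuauuauuauuauuauuauuvvxxxxxxxxxxxxxx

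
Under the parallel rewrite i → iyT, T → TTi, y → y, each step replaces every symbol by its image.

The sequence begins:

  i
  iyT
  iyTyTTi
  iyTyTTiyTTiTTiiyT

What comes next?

Applying the rule to each of the 17 symbols of iyTyTTiyTTiTTiiyT gives the pieces iyT y TTi y TTi TTi iyT y TTi TTi iyT TTi TTi iyT iyT y TTi, which concatenate to the answer.

iyTyTTiyTTiTTiiyTyTTiTTiiyTTTiTTiiyTiyTyTTi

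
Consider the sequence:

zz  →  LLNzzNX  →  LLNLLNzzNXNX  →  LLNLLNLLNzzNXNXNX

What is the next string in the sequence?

Each term wraps the previous one in LLN on the left and NX on the right.
So the next term is LLN·LLNLLNLLNzzNXNXNX·NX.

LLNLLNLLNLLNzzNXNXNXNX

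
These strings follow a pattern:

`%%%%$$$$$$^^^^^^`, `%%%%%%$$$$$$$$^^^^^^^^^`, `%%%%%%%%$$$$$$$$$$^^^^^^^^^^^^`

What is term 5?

Term n consists of 2n %'s, followed by 2n+2 $'s, followed by 3n ^'s, where the shown terms are n = 2, 3, 4.
Setting n = 6 gives 12, 14, 18 characters in each block.

%%%%%%%%%%%%$$$$$$$$$$$$$$^^^^^^^^^^^^^^^^^^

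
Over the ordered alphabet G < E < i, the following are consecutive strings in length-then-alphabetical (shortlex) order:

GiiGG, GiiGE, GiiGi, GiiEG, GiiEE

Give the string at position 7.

GiiiG

Continuing the enumeration 2 steps past GiiEE: GiiEE → GiiEi → (answer).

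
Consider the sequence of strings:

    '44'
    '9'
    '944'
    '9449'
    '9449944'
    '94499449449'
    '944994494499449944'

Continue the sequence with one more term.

94499449449944994494499449449

This is a Fibonacci-style word recurrence s(k) = s(k−1)·s(k−2): e.g. 9·44 = 944.
So term 8 is 944994494499449944·94499449449.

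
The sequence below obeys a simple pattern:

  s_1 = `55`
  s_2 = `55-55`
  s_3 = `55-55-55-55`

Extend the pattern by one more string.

55-55-55-55-55-55-55-55

Each string is two copies of the previous one joined by '-'.
So the next term is two copies of 55-55-55-55 with '-' between the halves.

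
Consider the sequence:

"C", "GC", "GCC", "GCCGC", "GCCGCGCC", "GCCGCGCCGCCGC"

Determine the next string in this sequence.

This is a Fibonacci-style word recurrence s(k) = s(k−1)·s(k−2): e.g. GC·C = GCC.
Continuing: GCCGCGCCGCCGC · GCCGCGCC gives term 7.

GCCGCGCCGCCGCGCCGCGCC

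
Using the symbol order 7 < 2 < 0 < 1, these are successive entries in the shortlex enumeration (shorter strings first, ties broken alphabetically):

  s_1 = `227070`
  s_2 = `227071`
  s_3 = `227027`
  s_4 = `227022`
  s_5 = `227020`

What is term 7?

Stepping forward 2 times from 227020: 227020 → 227021, then the target.

227007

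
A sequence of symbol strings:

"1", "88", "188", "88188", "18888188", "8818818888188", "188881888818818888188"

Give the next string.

Each term (from the third on) is the two preceding terms concatenated in order: term 3 = 1·88 = 188.
So term 8 is 8818818888188·188881888818818888188.

8818818888188188881888818818888188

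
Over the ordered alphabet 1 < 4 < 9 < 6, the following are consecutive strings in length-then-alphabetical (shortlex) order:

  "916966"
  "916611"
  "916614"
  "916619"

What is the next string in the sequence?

916616

Treat 916619 as a base-4 numeral over the given alphabet and add one, carrying through any trailing 6's.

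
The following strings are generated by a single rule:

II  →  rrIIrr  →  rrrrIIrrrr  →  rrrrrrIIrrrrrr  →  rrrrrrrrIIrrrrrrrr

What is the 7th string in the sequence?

rrrrrrrrrrrrIIrrrrrrrrrrrr

Every step adds rr to the front and rr to the end of the previous string.
From rrrrrrrrIIrrrrrrrr, 2 further steps: rrrrrrrrIIrrrrrrrr → rrrrrrrrrrIIrrrrrrrrrr → (answer).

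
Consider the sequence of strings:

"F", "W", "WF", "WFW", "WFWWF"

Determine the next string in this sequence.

Each term (from the third on) is the previous term followed by the one before it: term 3 = W·F = WF.
The next term joins WFWWF and WFW.

WFWWFWFW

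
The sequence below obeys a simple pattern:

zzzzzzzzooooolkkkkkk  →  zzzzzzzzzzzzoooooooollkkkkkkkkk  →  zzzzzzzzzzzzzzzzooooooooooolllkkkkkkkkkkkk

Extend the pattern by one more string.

zzzzzzzzzzzzzzzzzzzzoooooooooooooollllkkkkkkkkkkkkkkk

Reading off run lengths: z runs 8, 12, 16; o runs 5, 8, 11; l runs 1, 2, 3; k runs 6, 9, 12 — each is linear in n, where the shown terms are n = 2, 3, 4.
For the next term, n = 5, so the run lengths are 20, 14, 4, 15.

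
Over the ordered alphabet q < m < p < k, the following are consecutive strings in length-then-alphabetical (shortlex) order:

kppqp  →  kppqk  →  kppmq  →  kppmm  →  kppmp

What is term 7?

Stepping forward 2 times from kppmp: kppmp → kppmk, then the target.

kpppq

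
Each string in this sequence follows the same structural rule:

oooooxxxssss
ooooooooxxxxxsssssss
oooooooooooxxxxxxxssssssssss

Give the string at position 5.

Reading off run lengths: o runs 5, 8, 11; x runs 3, 5, 7; s runs 4, 7, 10 — each is linear in n (n = 1, 2, …).
Setting n = 5 gives 17, 11, 16 characters in each block.

oooooooooooooooooxxxxxxxxxxxssssssssssssssss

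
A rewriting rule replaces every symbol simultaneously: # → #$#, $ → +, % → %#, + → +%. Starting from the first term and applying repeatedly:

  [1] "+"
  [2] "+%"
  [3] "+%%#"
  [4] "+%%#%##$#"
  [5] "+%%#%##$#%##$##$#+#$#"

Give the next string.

+%%#%##$#%##$##$#+#$#%##$##$#+#$##$#+#$#+%#$#+#$#

Replace each of the 21 characters of +%%#%##$#%##$##$#+#$# in place — +% %# %# #$# %# #$# #$# + #$# %# #$# #$# + #$# #$# + #$# +% #$# + #$# — and concatenate.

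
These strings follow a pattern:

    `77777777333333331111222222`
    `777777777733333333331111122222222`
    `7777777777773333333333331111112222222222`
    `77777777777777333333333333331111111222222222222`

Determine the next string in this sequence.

777777777777777733333333333333331111111122222222222222

Reading off run lengths: 7 runs 8, 10, 12, 14; 3 runs 8, 10, 12, 14; 1 runs 4, 5, 6, 7; 2 runs 6, 8, 10, 12 — each is linear in n, where the shown terms are n = 3, 4, 5, 6.
For the next term, n = 7, so the run lengths are 16, 16, 8, 14.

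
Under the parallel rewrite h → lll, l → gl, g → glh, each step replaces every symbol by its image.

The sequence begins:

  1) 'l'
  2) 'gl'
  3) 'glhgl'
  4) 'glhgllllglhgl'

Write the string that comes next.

glhgllllglhglglglglglhgllllglhgl

Replace each of the 13 characters of glhgllllglhgl in place — glh gl lll glh gl gl gl gl glh gl lll glh gl — and concatenate.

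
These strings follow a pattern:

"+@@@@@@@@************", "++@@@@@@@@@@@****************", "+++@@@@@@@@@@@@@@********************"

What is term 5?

The n-th term is n-2 +'s then 3n-1 @'s then 4n *'s, where the shown terms are n = 3, 4, 5.
At n = 7 the blocks have lengths 5, 20, 28.

+++++@@@@@@@@@@@@@@@@@@@@****************************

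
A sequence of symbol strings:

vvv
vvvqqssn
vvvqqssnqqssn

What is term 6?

Every step adds qqssn to the end: s(k+1) = s(k)·qqssn.
From vvvqqssnqqssn, 3 further steps: vvvqqssnqqssn → vvvqqssnqqssnqqssn → vvvqqssnqqssnqqssnqqssn → (answer).

vvvqqssnqqssnqqssnqqssnqqssn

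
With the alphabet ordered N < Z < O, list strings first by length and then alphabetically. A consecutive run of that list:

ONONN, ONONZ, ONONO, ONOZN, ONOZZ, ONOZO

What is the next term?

ONOON

Find the rightmost character of ONOZO below O, bump it to the next letter, and reset everything to its right to N.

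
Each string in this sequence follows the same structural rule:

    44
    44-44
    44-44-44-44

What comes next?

Each string is two copies of the previous one joined by '-'.
Doubling 44-44-44-44 with '-' between the halves:

44-44-44-44-44-44-44-44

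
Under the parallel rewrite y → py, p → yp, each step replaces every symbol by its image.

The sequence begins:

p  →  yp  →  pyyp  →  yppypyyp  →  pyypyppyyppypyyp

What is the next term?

yppypyyppyypyppypyypyppyyppypyyp

Replace each of the 16 characters of pyypyppyyppypyyp in place — yp py py yp py yp yp py py yp yp py yp py py yp — and concatenate.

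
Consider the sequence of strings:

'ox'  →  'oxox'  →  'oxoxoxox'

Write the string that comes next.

s(k+1) = s(k)·s(k) — each term doubles the last.
Doubling oxoxoxox:

oxoxoxoxoxoxoxox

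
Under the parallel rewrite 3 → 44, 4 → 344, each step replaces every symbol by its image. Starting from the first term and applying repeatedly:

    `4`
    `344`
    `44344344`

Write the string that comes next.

Expanding 44344344: 4→344, 4→344, 3→44, 4→344, 4→344, 3→44, 4→344, 4→344. Concatenated: 344 344 44 344 344 44 344 344.

3443444434434444344344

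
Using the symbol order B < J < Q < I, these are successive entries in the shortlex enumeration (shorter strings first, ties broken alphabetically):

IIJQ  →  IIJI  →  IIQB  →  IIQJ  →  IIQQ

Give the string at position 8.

IIIJ

Stepping forward 3 times from IIQQ: IIQQ → IIQI → IIIB, then the target.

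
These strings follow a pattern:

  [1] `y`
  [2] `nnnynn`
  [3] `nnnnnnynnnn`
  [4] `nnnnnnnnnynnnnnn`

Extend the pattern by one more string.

nnnnnnnnnnnnynnnnnnnn

s(k+1) = nnn·s(k)·nn, so each term gains nnn as a prefix and nn as a suffix.
One more step from nnnnnnnnnynnnnnn gives the answer.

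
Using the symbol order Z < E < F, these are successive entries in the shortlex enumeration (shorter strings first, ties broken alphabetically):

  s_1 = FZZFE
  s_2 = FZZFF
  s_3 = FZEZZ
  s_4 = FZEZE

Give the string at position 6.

FZEEZ

Advancing 2 positions from FZEZE through FZEZE → FZEZF reaches term 6.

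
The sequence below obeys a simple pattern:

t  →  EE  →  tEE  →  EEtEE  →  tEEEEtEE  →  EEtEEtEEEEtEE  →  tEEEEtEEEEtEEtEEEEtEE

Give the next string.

EEtEEtEEEEtEEtEEEEtEEEEtEEtEEEEtEE

Each term (from the third on) is the two preceding terms concatenated in order: term 3 = t·EE = tEE.
So term 8 is EEtEEtEEEEtEE·tEEEEtEEEEtEEtEEEEtEE.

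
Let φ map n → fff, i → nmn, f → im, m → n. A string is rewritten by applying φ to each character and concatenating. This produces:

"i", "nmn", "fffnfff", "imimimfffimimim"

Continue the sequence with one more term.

Rewriting the 15 symbols of imimimfffimimim one by one yields nmn n nmn n nmn n im im im nmn n nmn n nmn n; concatenated:

nmnnnmnnnmnnimimimnmnnnmnnnmnn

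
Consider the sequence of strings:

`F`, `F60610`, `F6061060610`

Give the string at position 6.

F6061060610606106061060610

Every step adds 60610 to the end: s(k+1) = s(k)·60610.
From F6061060610, 3 further steps: F6061060610 → F606106061060610 → F60610606106061060610 → (answer).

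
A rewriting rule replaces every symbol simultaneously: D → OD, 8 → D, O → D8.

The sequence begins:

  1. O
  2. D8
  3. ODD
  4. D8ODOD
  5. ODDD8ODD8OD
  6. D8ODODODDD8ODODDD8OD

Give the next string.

ODDD8ODD8ODD8ODODODDD8ODD8ODODODDD8OD

Applying the rule to each of the 20 symbols of D8ODODODDD8ODODDD8OD gives the pieces OD D D8 OD D8 OD D8 OD OD OD D D8 OD D8 OD OD OD D D8 OD, which concatenate to the answer.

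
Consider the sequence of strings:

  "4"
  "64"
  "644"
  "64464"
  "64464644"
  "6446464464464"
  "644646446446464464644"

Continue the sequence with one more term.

Each term (from the third on) is the previous term followed by the one before it: term 3 = 64·4 = 644.
The next term joins 644646446446464464644 and 6446464464464.

6446464464464644646446446464464464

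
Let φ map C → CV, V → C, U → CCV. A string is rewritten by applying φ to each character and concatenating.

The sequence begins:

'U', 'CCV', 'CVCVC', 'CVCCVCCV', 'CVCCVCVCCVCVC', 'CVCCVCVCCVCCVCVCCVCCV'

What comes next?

Applying the rule to each of the 21 symbols of CVCCVCVCCVCCVCVCCVCCV gives the pieces CV C CV CV C CV C CV CV C CV CV C CV C CV CV C CV CV C, which concatenate to the answer.

CVCCVCVCCVCCVCVCCVCVCCVCCVCVCCVCVC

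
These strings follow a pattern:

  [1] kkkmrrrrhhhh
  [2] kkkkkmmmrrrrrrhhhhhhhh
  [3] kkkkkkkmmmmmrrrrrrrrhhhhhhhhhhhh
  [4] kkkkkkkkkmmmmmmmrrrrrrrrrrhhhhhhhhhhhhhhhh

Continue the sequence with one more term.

Term n consists of 2n+1 k's, followed by 2n-1 m's, followed by 2n+2 r's, followed by 4n h's (n = 1, 2, …).
At n = 5 the blocks have lengths 11, 9, 12, 20.

kkkkkkkkkkkmmmmmmmmmrrrrrrrrrrrrhhhhhhhhhhhhhhhhhhhh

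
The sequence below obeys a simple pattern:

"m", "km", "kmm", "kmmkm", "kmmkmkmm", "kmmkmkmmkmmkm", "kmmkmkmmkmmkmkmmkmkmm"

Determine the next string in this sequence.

kmmkmkmmkmmkmkmmkmkmmkmmkmkmmkmmkm

From term 3 onward, concatenate the last term with the second-to-last: km·m = kmm, kmm·km = kmmkm, …
The next term joins kmmkmkmmkmmkmkmmkmkmm and kmmkmkmmkmmkm.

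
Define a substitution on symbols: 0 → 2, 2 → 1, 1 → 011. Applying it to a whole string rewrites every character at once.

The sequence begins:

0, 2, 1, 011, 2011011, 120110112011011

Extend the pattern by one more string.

011120110112011011120110112011011

Applying the rule to each of the 15 symbols of 120110112011011 gives the pieces 011 1 2 011 011 2 011 011 1 2 011 011 2 011 011, which concatenate to the answer.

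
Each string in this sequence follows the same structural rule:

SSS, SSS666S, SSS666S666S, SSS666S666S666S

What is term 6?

SSS666S666S666S666S666S

Each term is the previous one with 666S appended.
From SSS666S666S666S, 2 further steps: SSS666S666S666S → SSS666S666S666S666S → (answer).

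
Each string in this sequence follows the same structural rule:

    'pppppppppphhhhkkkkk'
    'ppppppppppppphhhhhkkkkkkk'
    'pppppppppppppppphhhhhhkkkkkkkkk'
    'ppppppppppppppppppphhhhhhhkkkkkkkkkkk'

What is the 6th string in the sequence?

ppppppppppppppppppppppppphhhhhhhhhkkkkkkkkkkkkkkk

Reading off run lengths: p runs 10, 13, 16, 19; h runs 4, 5, 6, 7; k runs 5, 7, 9, 11 — each is linear in n, where the shown terms are n = 3, 4, 5, 6.
Setting n = 8 gives 25, 9, 15 characters in each block.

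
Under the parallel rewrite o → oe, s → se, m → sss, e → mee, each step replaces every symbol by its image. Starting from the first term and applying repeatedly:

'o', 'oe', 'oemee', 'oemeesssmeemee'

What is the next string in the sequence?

Applying the rule to each of the 14 symbols of oemeesssmeemee gives the pieces oe mee sss mee mee se se se sss mee mee sss mee mee, which concatenate to the answer.

oemeesssmeemeesesesesssmeemeesssmeemee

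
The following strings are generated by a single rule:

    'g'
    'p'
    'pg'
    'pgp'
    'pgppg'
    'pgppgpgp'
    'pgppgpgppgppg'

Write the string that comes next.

This is a Fibonacci-style word recurrence s(k) = s(k−1)·s(k−2): e.g. p·g = pg.
Continuing: pgppgpgppgppg · pgppgpgp gives term 8.

pgppgpgppgppgpgppgpgp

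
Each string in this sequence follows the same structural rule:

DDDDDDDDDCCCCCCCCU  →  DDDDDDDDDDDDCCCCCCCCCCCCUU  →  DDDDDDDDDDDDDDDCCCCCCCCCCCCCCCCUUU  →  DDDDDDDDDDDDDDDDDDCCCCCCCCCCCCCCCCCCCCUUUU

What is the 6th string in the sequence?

DDDDDDDDDDDDDDDDDDDDDDDDCCCCCCCCCCCCCCCCCCCCCCCCCCCCUUUUUU

The n-th term is 3n+3 D's then 4n C's then n-1 U's, where the shown terms are n = 2, 3, 4, 5.
At n = 7 the blocks have lengths 24, 28, 6.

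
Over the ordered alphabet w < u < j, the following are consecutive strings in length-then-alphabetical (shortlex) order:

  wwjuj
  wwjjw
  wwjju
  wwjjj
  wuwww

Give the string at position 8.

wuwuw

Advancing 3 positions from wuwww through wuwww → wuwwu → wuwwj reaches term 8.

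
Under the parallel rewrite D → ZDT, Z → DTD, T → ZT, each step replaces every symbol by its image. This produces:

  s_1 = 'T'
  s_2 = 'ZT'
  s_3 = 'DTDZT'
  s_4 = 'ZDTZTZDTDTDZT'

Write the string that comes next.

DTDZDTZTDTDZTDTDZDTZTZDTZTZDTDTDZT

Replace each of the 13 characters of ZDTZTZDTDTDZT in place — DTD ZDT ZT DTD ZT DTD ZDT ZT ZDT ZT ZDT DTD ZT — and concatenate.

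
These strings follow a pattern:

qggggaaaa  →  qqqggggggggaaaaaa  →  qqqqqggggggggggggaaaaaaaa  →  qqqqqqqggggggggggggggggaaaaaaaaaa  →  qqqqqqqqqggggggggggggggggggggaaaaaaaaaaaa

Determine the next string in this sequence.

The n-th term is 2n-1 q's then 4n g's then 2n+2 a's (n = 1, 2, …).
At n = 6 the blocks have lengths 11, 24, 14.

qqqqqqqqqqqggggggggggggggggggggggggaaaaaaaaaaaaaa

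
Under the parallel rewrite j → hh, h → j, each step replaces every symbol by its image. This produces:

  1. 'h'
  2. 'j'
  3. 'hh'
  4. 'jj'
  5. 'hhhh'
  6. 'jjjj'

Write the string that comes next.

Rewriting each symbol of jjjj: j→hh, j→hh, j→hh, j→hh, which concatenates to hh hh hh hh.

hhhhhhhh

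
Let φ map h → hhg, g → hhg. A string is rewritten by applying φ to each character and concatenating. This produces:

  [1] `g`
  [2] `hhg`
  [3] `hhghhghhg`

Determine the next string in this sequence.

hhghhghhghhghhghhghhghhghhg

Rewriting each symbol of hhghhghhg: h→hhg, h→hhg, g→hhg, h→hhg, h→hhg, g→hhg, h→hhg, h→hhg, g→hhg, which concatenates to hhg hhg hhg hhg hhg hhg hhg hhg hhg.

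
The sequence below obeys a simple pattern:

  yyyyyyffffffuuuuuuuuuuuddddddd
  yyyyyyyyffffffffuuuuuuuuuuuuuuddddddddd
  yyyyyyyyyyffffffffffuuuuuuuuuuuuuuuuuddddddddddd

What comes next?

Each string has the form y^{2n} f^{2n} u^{3n+2} d^{2n+1}, where the shown terms are n = 3, 4, 5.
For the next term, n = 6, so the run lengths are 12, 12, 20, 13.

yyyyyyyyyyyyffffffffffffuuuuuuuuuuuuuuuuuuuuddddddddddddd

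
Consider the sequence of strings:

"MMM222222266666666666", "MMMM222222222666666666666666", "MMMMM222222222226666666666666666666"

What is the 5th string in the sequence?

MMMMMMM222222222222222666666666666666666666666666

Term n consists of n M's, followed by 2n+1 2's, followed by 4n-1 6's, where the shown terms are n = 3, 4, 5.
For term 5, n = 7, so the run lengths are 7, 15, 27.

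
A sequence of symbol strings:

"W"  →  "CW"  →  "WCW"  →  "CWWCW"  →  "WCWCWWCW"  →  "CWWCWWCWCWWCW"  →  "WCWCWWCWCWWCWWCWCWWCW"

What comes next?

CWWCWWCWCWWCWWCWCWWCWCWWCWWCWCWWCW

Each term (from the third on) is the two preceding terms concatenated in order: term 3 = W·CW = WCW.
So term 8 is CWWCWWCWCWWCW·WCWCWWCWCWWCWWCWCWWCW.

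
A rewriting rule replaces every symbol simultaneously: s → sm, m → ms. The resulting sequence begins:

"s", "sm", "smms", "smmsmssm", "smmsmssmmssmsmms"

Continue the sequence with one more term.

φ(smmsmssmmssmsmms) expands symbol-by-symbol to sm ms ms sm ms sm sm ms ms sm sm ms sm ms ms sm; joining the 16 pieces gives the next term.

smmsmssmmssmsmmsmssmsmmssmmsmssm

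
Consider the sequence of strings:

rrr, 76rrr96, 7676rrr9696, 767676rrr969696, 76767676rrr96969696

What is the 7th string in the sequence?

767676767676rrr969696969696

Every step adds 76 to the front and 96 to the end of the previous string.
From 76767676rrr96969696, 2 further steps: 76767676rrr96969696 → 7676767676rrr9696969696 → (answer).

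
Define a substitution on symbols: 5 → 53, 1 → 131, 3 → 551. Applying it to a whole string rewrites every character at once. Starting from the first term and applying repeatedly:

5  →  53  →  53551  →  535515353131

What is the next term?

Apply φ to 535515353131 symbol by symbol: 5→53, 3→551, 5→53, 5→53, 1→131, 5→53, 3→551, 5→53, 3→551, 1→131, 3→551, 1→131; joined: 53 551 53 53 131 53 551 53 551 131 551 131.

5355153531315355153551131551131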